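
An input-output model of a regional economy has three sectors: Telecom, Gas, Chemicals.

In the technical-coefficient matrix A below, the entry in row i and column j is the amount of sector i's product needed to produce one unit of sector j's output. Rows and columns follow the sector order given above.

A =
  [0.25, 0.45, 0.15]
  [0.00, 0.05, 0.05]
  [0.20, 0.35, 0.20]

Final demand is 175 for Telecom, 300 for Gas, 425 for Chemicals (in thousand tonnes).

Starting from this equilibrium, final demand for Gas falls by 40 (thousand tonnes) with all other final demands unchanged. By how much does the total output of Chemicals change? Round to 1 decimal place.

Δx_3 = -26.9

I − A =
  [   0.75    -0.45    -0.15]
  [   0.00     0.95    -0.05]
  [  -0.20    -0.35     0.80]
Cofactors of I−A, C_ij = (−1)^(i+j)·(minor ij) (rows/columns in the sector order above):
  C_11 = (0.95)(0.80) − (-0.05)(-0.35) = 0.7425
  C_12 = −[(0.00)(0.80) − (-0.05)(-0.20)] = 0.0100
  C_13 = (0.00)(-0.35) − (0.95)(-0.20) = 0.1900
  C_21 = −[(-0.45)(0.80) − (-0.15)(-0.35)] = 0.4125
  C_22 = (0.75)(0.80) − (-0.15)(-0.20) = 0.5700
  C_23 = −[(0.75)(-0.35) − (-0.45)(-0.20)] = 0.3525
  C_31 = (-0.45)(-0.05) − (-0.15)(0.95) = 0.1650
  C_32 = −[(0.75)(-0.05) − (-0.15)(0.00)] = 0.0375
  C_33 = (0.75)(0.95) − (-0.45)(0.00) = 0.7125
det(I−A) = Σ_j (I−A)_1j·C_1j = (0.75)(0.7425) + (-0.45)(0.0100) + (-0.15)(0.1900) = 0.523875
adj(I−A) = Cᵀ =
  [ 0.7425   0.4125   0.1650]
  [ 0.0100   0.5700   0.0375]
  [ 0.1900   0.3525   0.7125]
(I − A)⁻¹ = adj(I−A) / det(I−A) ≈
  [   1.4173     0.7874     0.3150]
  [   0.0191     1.0880     0.0716]
  [   0.3627     0.6729     1.3601]
Δx = (I − A)⁻¹ Δd with Δd having -40 in the Gas component and 0 elsewhere.
So Δx_3 = L_32 · (-40), where L_32 = adj(I−A)_32 / det(I−A) = 0.3525 / 0.523875.
Δx_3 = 0.3525 × (-40) / 0.523875 = -14.10 / 0.523875 ≈ -26.9.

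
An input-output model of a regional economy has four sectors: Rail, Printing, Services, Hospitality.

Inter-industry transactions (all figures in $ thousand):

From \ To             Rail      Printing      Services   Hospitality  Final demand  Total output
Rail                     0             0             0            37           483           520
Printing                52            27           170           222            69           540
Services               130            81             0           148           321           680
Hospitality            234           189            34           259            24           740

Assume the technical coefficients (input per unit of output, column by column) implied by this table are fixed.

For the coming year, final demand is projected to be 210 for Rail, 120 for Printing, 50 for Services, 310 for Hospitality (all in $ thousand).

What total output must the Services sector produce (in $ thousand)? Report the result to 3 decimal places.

x_S = 400.313

Technical coefficients a_ij = z_ij / X_j:
  a_RR = 0/520 = 0.00, a_PR = 52/520 = 0.10, a_SR = 130/520 = 0.25, a_HR = 234/520 = 0.45
  a_RP = 0/540 = 0.00, a_PP = 27/540 = 0.05, a_SP = 81/540 = 0.15, a_HP = 189/540 = 0.35
  a_RS = 0/680 = 0.00, a_PS = 170/680 = 0.25, a_SS = 0/680 = 0.00, a_HS = 34/680 = 0.05
  a_RH = 37/740 = 0.05, a_PH = 222/740 = 0.30, a_SH = 148/740 = 0.20, a_HH = 259/740 = 0.35
I − A =
  [   1.00     0.00     0.00    -0.05]
  [  -0.10     0.95    -0.25    -0.30]
  [  -0.25    -0.15     1.00    -0.20]
  [  -0.45    -0.35    -0.05     0.65]
Compute the cofactors C_ij = (−1)^(i+j)·(3×3 minor ij) of I−A; the adjugate is their transpose:
adj(I−A) = Cᵀ =
  [ 0.458875   0.017875   0.006750   0.045625]
  [ 0.265875   0.616875   0.172125   0.358125]
  [ 0.250625   0.168500   0.489375   0.247625]
  [ 0.480125   0.357500   0.135000   0.912500]
det(I−A) = Σ_j (I−A)_1j·C_1j = (1.00)(0.458875) + (0.00)(0.265875) + (0.00)(0.250625) + (-0.05)(0.480125) = 0.43486875
(I − A)⁻¹ = adj(I−A) / det(I−A) ≈
  [   1.0552     0.0411     0.0155     0.1049]
  [   0.6114     1.4185     0.3958     0.8235]
  [   0.5763     0.3875     1.1253     0.5694]
  [   1.1041     0.8221     0.3104     2.0983]
x = (I − A)⁻¹ d = adj(I−A)·d / det(I−A), with det(I−A) = 0.43486875:
  x_R = (0.458875·210 + 0.017875·120 + 0.006750·50 + 0.045625·310) / 0.43486875 = 112.99 / 0.43486875 ≈ 259.826
  x_P = (0.265875·210 + 0.616875·120 + 0.172125·50 + 0.358125·310) / 0.43486875 = 249.48375 / 0.43486875 ≈ 573.699
  x_S = (0.250625·210 + 0.168500·120 + 0.489375·50 + 0.247625·310) / 0.43486875 = 174.08375 / 0.43486875 ≈ 400.313
  x_H = (0.480125·210 + 0.357500·120 + 0.135000·50 + 0.912500·310) / 0.43486875 = 433.35125 / 0.43486875 ≈ 996.510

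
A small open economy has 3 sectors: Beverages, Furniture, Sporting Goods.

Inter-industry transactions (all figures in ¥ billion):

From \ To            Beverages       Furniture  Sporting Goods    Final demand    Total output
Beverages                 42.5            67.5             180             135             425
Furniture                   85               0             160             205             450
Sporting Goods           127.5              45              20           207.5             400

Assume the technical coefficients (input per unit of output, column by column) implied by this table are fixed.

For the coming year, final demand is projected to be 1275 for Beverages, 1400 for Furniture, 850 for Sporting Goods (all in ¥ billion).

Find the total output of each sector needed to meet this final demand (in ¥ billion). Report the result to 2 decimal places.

Technical coefficients a_ij = z_ij / X_j:
  a_11 = 42.5/425 = 0.10, a_21 = 85/425 = 0.20, a_31 = 127.5/425 = 0.30
  a_12 = 67.5/450 = 0.15, a_22 = 0/450 = 0.00, a_32 = 45/450 = 0.10
  a_13 = 180/400 = 0.45, a_23 = 160/400 = 0.40, a_33 = 20/400 = 0.05
I − A =
  [   0.90    -0.15    -0.45]
  [  -0.20     1.00    -0.40]
  [  -0.30    -0.10     0.95]
Cofactors of I−A, C_ij = (−1)^(i+j)·(minor ij) (rows/columns in the sector order above):
  C_11 = (1.00)(0.95) − (-0.40)(-0.10) = 0.9100
  C_12 = −[(-0.20)(0.95) − (-0.40)(-0.30)] = 0.3100
  C_13 = (-0.20)(-0.10) − (1.00)(-0.30) = 0.3200
  C_21 = −[(-0.15)(0.95) − (-0.45)(-0.10)] = 0.1875
  C_22 = (0.90)(0.95) − (-0.45)(-0.30) = 0.7200
  C_23 = −[(0.90)(-0.10) − (-0.15)(-0.30)] = 0.1350
  C_31 = (-0.15)(-0.40) − (-0.45)(1.00) = 0.5100
  C_32 = −[(0.90)(-0.40) − (-0.45)(-0.20)] = 0.4500
  C_33 = (0.90)(1.00) − (-0.15)(-0.20) = 0.8700
det(I−A) = Σ_j (I−A)_1j·C_1j = (0.90)(0.9100) + (-0.15)(0.3100) + (-0.45)(0.3200) = 0.6285
adj(I−A) = Cᵀ =
  [ 0.9100   0.1875   0.5100]
  [ 0.3100   0.7200   0.4500]
  [ 0.3200   0.1350   0.8700]
(I − A)⁻¹ = adj(I−A) / det(I−A) ≈
  [   1.4479     0.2983     0.8115]
  [   0.4932     1.1456     0.7160]
  [   0.5091     0.2148     1.3842]
x = (I − A)⁻¹ d = adj(I−A)·d / det(I−A), with det(I−A) = 0.6285:
  x_1 = (0.9100·1275 + 0.1875·1400 + 0.5100·850) / 0.6285 = 1856.25 / 0.6285 ≈ 2953.46
  x_2 = (0.3100·1275 + 0.7200·1400 + 0.4500·850) / 0.6285 = 1785.75 / 0.6285 ≈ 2841.29
  x_3 = (0.3200·1275 + 0.1350·1400 + 0.8700·850) / 0.6285 = 1336.50 / 0.6285 ≈ 2126.49

x_1 = 2953.46, x_2 = 2841.29, x_3 = 2126.49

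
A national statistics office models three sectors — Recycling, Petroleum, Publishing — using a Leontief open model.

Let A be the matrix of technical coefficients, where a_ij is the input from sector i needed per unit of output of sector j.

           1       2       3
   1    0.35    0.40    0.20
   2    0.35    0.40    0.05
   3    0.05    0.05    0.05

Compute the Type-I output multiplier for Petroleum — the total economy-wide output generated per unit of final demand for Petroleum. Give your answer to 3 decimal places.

m_2 = 4.659

I − A =
  [   0.65    -0.40    -0.20]
  [  -0.35     0.60    -0.05]
  [  -0.05    -0.05     0.95]
Cofactors of I−A, C_ij = (−1)^(i+j)·(minor ij) (rows/columns in the sector order above):
  C_11 = (0.60)(0.95) − (-0.05)(-0.05) = 0.5675
  C_12 = −[(-0.35)(0.95) − (-0.05)(-0.05)] = 0.3350
  C_13 = (-0.35)(-0.05) − (0.60)(-0.05) = 0.0475
  C_21 = −[(-0.40)(0.95) − (-0.20)(-0.05)] = 0.3900
  C_22 = (0.65)(0.95) − (-0.20)(-0.05) = 0.6075
  C_23 = −[(0.65)(-0.05) − (-0.40)(-0.05)] = 0.0525
  C_31 = (-0.40)(-0.05) − (-0.20)(0.60) = 0.1400
  C_32 = −[(0.65)(-0.05) − (-0.20)(-0.35)] = 0.1025
  C_33 = (0.65)(0.60) − (-0.40)(-0.35) = 0.2500
det(I−A) = Σ_j (I−A)_1j·C_1j = (0.65)(0.5675) + (-0.40)(0.3350) + (-0.20)(0.0475) = 0.225375
adj(I−A) = Cᵀ =
  [ 0.5675   0.3900   0.1400]
  [ 0.3350   0.6075   0.1025]
  [ 0.0475   0.0525   0.2500]
(I − A)⁻¹ = adj(I−A) / det(I−A) ≈
  [   2.5180     1.7304     0.6212]
  [   1.4864     2.6955     0.4548]
  [   0.2108     0.2329     1.1093]
The output multiplier for sector j is the column-j sum of the Leontief inverse (I − A)⁻¹ = adj(I−A) / det(I−A).
Column 2 of adj(I−A): (0.3900, 0.6075, 0.0525); det(I−A) = 0.225375.
m_2 = (0.3900 + 0.6075 + 0.0525) / 0.225375 = 1.05 / 0.225375 ≈ 4.659.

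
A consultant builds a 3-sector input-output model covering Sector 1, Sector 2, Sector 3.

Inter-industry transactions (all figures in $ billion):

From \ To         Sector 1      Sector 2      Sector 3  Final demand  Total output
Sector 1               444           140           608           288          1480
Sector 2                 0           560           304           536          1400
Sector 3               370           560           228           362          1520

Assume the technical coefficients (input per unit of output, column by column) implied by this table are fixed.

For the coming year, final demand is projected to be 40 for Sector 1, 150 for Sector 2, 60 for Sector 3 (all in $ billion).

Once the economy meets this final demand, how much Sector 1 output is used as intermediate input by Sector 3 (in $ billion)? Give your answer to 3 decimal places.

z_13 = 130.424

Technical coefficients a_ij = z_ij / X_j:
  a_11 = 444/1480 = 0.30, a_21 = 0/1480 = 0.00, a_31 = 370/1480 = 0.25
  a_12 = 140/1400 = 0.10, a_22 = 560/1400 = 0.40, a_32 = 560/1400 = 0.40
  a_13 = 608/1520 = 0.40, a_23 = 304/1520 = 0.20, a_33 = 228/1520 = 0.15
I − A =
  [   0.70    -0.10    -0.40]
  [   0.00     0.60    -0.20]
  [  -0.25    -0.40     0.85]
Cofactors of I−A, C_ij = (−1)^(i+j)·(minor ij) (rows/columns in the sector order above):
  C_11 = (0.60)(0.85) − (-0.20)(-0.40) = 0.4300
  C_12 = −[(0.00)(0.85) − (-0.20)(-0.25)] = 0.0500
  C_13 = (0.00)(-0.40) − (0.60)(-0.25) = 0.1500
  C_21 = −[(-0.10)(0.85) − (-0.40)(-0.40)] = 0.2450
  C_22 = (0.70)(0.85) − (-0.40)(-0.25) = 0.4950
  C_23 = −[(0.70)(-0.40) − (-0.10)(-0.25)] = 0.3050
  C_31 = (-0.10)(-0.20) − (-0.40)(0.60) = 0.2600
  C_32 = −[(0.70)(-0.20) − (-0.40)(0.00)] = 0.1400
  C_33 = (0.70)(0.60) − (-0.10)(0.00) = 0.4200
det(I−A) = Σ_j (I−A)_1j·C_1j = (0.70)(0.4300) + (-0.10)(0.0500) + (-0.40)(0.1500) = 0.2360
adj(I−A) = Cᵀ =
  [ 0.4300   0.2450   0.2600]
  [ 0.0500   0.4950   0.1400]
  [ 0.1500   0.3050   0.4200]
(I − A)⁻¹ = adj(I−A) / det(I−A) ≈
  [   1.8220     1.0381     1.1017]
  [   0.2119     2.0975     0.5932]
  [   0.6356     1.2924     1.7797]
First solve x = (I − A)⁻¹ d = adj(I−A)·d / det(I−A); in particular x_3 = (0.1500·40 + 0.3050·150 + 0.4200·60) / 0.2360 = 76.95 / 0.2360 ≈ 326.05932.
Intermediate flow from 1 to 3: z_13 = a_13 · x_3 = 0.40 × 76.95 / 0.2360 = 30.78 / 0.2360 ≈ 130.424.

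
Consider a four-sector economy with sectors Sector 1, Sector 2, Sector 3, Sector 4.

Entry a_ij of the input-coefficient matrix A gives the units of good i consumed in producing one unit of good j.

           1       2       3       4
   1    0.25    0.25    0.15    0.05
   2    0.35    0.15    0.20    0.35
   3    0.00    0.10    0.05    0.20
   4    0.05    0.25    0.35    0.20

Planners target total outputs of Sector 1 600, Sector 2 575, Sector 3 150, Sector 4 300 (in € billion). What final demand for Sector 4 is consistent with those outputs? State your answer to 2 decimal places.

d_4 = 13.75

I − A =
  [   0.75    -0.25    -0.15    -0.05]
  [  -0.35     0.85    -0.20    -0.35]
  [   0.00    -0.10     0.95    -0.20]
  [  -0.05    -0.25    -0.35     0.80]
d = (I − A) x:
  d_1 = (+0.75)·600 + (-0.25)·575 + (-0.15)·150 + (-0.05)·300 = 268.75
  d_2 = (-0.35)·600 + (+0.85)·575 + (-0.20)·150 + (-0.35)·300 = 143.75
  d_3 = (+0.00)·600 + (-0.10)·575 + (+0.95)·150 + (-0.20)·300 = 25.00
  d_4 = (-0.05)·600 + (-0.25)·575 + (-0.35)·150 + (+0.80)·300 = 13.75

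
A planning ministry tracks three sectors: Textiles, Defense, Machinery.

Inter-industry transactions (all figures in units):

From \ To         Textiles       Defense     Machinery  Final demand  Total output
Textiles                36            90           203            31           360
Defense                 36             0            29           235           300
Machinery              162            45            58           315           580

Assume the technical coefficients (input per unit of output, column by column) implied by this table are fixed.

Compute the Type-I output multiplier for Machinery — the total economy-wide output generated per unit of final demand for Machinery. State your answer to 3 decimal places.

m_3 = 2.167

Technical coefficients a_ij = z_ij / X_j:
  a_11 = 36/360 = 0.10, a_21 = 36/360 = 0.10, a_31 = 162/360 = 0.45
  a_12 = 90/300 = 0.30, a_22 = 0/300 = 0.00, a_32 = 45/300 = 0.15
  a_13 = 203/580 = 0.35, a_23 = 29/580 = 0.05, a_33 = 58/580 = 0.10
I − A =
  [   0.90    -0.30    -0.35]
  [  -0.10     1.00    -0.05]
  [  -0.45    -0.15     0.90]
Cofactors of I−A, C_ij = (−1)^(i+j)·(minor ij) (rows/columns in the sector order above):
  C_11 = (1.00)(0.90) − (-0.05)(-0.15) = 0.8925
  C_12 = −[(-0.10)(0.90) − (-0.05)(-0.45)] = 0.1125
  C_13 = (-0.10)(-0.15) − (1.00)(-0.45) = 0.4650
  C_21 = −[(-0.30)(0.90) − (-0.35)(-0.15)] = 0.3225
  C_22 = (0.90)(0.90) − (-0.35)(-0.45) = 0.6525
  C_23 = −[(0.90)(-0.15) − (-0.30)(-0.45)] = 0.2700
  C_31 = (-0.30)(-0.05) − (-0.35)(1.00) = 0.3650
  C_32 = −[(0.90)(-0.05) − (-0.35)(-0.10)] = 0.0800
  C_33 = (0.90)(1.00) − (-0.30)(-0.10) = 0.8700
det(I−A) = Σ_j (I−A)_1j·C_1j = (0.90)(0.8925) + (-0.30)(0.1125) + (-0.35)(0.4650) = 0.60675
adj(I−A) = Cᵀ =
  [ 0.8925   0.3225   0.3650]
  [ 0.1125   0.6525   0.0800]
  [ 0.4650   0.2700   0.8700]
(I − A)⁻¹ = adj(I−A) / det(I−A) ≈
  [   1.4710     0.5315     0.6016]
  [   0.1854     1.0754     0.1319]
  [   0.7664     0.4450     1.4339]
The output multiplier for sector j is the column-j sum of the Leontief inverse (I − A)⁻¹ = adj(I−A) / det(I−A).
Column 3 of adj(I−A): (0.3650, 0.0800, 0.8700); det(I−A) = 0.60675.
m_3 = (0.3650 + 0.0800 + 0.8700) / 0.60675 = 1.315 / 0.60675 ≈ 2.167.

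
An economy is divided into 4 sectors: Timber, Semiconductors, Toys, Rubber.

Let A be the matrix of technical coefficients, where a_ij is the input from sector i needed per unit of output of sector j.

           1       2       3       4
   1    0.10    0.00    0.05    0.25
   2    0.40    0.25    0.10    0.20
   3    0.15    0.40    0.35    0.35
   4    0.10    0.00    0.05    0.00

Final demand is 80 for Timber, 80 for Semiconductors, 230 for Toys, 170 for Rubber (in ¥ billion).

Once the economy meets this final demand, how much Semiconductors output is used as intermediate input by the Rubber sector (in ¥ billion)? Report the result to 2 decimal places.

I − A =
  [   0.90     0.00    -0.05    -0.25]
  [  -0.40     0.75    -0.10    -0.20]
  [  -0.15    -0.40     0.65    -0.35]
  [  -0.10     0.00    -0.05     1.00]
Compute the cofactors C_ij = (−1)^(i+j)·(3×3 minor ij) of I−A; the adjugate is their transpose:
adj(I−A) = Cᵀ =
  [ 0.430375   0.025000   0.046875   0.129000]
  [ 0.286000   0.541875   0.122500   0.222750]
  [ 0.306750   0.350000   0.656250   0.376375]
  [ 0.058375   0.020000   0.037500   0.389125]
det(I−A) = Σ_j (I−A)_1j·C_1j = (0.90)(0.430375) + (0.00)(0.286000) + (-0.05)(0.306750) + (-0.25)(0.058375) = 0.35740625
(I − A)⁻¹ = adj(I−A) / det(I−A) ≈
  [   1.2042     0.0699     0.1312     0.3609]
  [   0.8002     1.5161     0.3427     0.6232]
  [   0.8583     0.9793     1.8361     1.0531]
  [   0.1633     0.0560     0.1049     1.0887]
First solve x = (I − A)⁻¹ d = adj(I−A)·d / det(I−A); in particular x_4 = (0.058375·80 + 0.020000·80 + 0.037500·230 + 0.389125·170) / 0.35740625 = 81.04625 / 0.35740625 ≈ 226.7623.
Intermediate flow from 2 to 4: z_24 = a_24 · x_4 = 0.20 × 81.04625 / 0.35740625 = 16.20925 / 0.35740625 ≈ 45.35.

z_24 = 45.35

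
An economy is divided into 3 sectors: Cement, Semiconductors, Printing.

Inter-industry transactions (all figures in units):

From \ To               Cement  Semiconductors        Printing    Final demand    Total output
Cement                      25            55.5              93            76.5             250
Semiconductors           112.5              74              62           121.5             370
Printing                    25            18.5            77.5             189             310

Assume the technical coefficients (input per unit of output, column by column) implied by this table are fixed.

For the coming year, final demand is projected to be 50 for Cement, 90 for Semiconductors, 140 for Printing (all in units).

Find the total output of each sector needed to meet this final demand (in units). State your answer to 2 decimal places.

x_1 = 176.38, x_2 = 268.74, x_3 = 228.10

Technical coefficients a_ij = z_ij / X_j:
  a_11 = 25/250 = 0.10, a_21 = 112.5/250 = 0.45, a_31 = 25/250 = 0.10
  a_12 = 55.5/370 = 0.15, a_22 = 74/370 = 0.20, a_32 = 18.5/370 = 0.05
  a_13 = 93/310 = 0.30, a_23 = 62/310 = 0.20, a_33 = 77.5/310 = 0.25
I − A =
  [   0.90    -0.15    -0.30]
  [  -0.45     0.80    -0.20]
  [  -0.10    -0.05     0.75]
Cofactors of I−A, C_ij = (−1)^(i+j)·(minor ij) (rows/columns in the sector order above):
  C_11 = (0.80)(0.75) − (-0.20)(-0.05) = 0.5900
  C_12 = −[(-0.45)(0.75) − (-0.20)(-0.10)] = 0.3575
  C_13 = (-0.45)(-0.05) − (0.80)(-0.10) = 0.1025
  C_21 = −[(-0.15)(0.75) − (-0.30)(-0.05)] = 0.1275
  C_22 = (0.90)(0.75) − (-0.30)(-0.10) = 0.6450
  C_23 = −[(0.90)(-0.05) − (-0.15)(-0.10)] = 0.0600
  C_31 = (-0.15)(-0.20) − (-0.30)(0.80) = 0.2700
  C_32 = −[(0.90)(-0.20) − (-0.30)(-0.45)] = 0.3150
  C_33 = (0.90)(0.80) − (-0.15)(-0.45) = 0.6525
det(I−A) = Σ_j (I−A)_1j·C_1j = (0.90)(0.5900) + (-0.15)(0.3575) + (-0.30)(0.1025) = 0.446625
adj(I−A) = Cᵀ =
  [ 0.5900   0.1275   0.2700]
  [ 0.3575   0.6450   0.3150]
  [ 0.1025   0.0600   0.6525]
(I − A)⁻¹ = adj(I−A) / det(I−A) ≈
  [   1.3210     0.2855     0.6045]
  [   0.8004     1.4442     0.7053]
  [   0.2295     0.1343     1.4610]
x = (I − A)⁻¹ d = adj(I−A)·d / det(I−A), with det(I−A) = 0.446625:
  x_1 = (0.5900·50 + 0.1275·90 + 0.2700·140) / 0.446625 = 78.775 / 0.446625 ≈ 176.38
  x_2 = (0.3575·50 + 0.6450·90 + 0.3150·140) / 0.446625 = 120.025 / 0.446625 ≈ 268.74
  x_3 = (0.1025·50 + 0.0600·90 + 0.6525·140) / 0.446625 = 101.875 / 0.446625 ≈ 228.10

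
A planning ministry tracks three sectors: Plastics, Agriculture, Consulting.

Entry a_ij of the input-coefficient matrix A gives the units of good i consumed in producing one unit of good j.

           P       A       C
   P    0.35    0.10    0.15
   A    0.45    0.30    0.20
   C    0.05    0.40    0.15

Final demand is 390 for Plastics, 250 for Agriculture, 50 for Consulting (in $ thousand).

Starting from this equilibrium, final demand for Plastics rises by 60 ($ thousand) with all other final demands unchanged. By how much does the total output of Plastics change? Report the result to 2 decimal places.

I − A =
  [   0.65    -0.10    -0.15]
  [  -0.45     0.70    -0.20]
  [  -0.05    -0.40     0.85]
Cofactors of I−A, C_ij = (−1)^(i+j)·(minor ij) (rows/columns in the sector order above):
  C_11 = (0.70)(0.85) − (-0.20)(-0.40) = 0.5150
  C_12 = −[(-0.45)(0.85) − (-0.20)(-0.05)] = 0.3925
  C_13 = (-0.45)(-0.40) − (0.70)(-0.05) = 0.2150
  C_21 = −[(-0.10)(0.85) − (-0.15)(-0.40)] = 0.1450
  C_22 = (0.65)(0.85) − (-0.15)(-0.05) = 0.5450
  C_23 = −[(0.65)(-0.40) − (-0.10)(-0.05)] = 0.2650
  C_31 = (-0.10)(-0.20) − (-0.15)(0.70) = 0.1250
  C_32 = −[(0.65)(-0.20) − (-0.15)(-0.45)] = 0.1975
  C_33 = (0.65)(0.70) − (-0.10)(-0.45) = 0.4100
det(I−A) = Σ_j (I−A)_1j·C_1j = (0.65)(0.5150) + (-0.10)(0.3925) + (-0.15)(0.2150) = 0.26325
adj(I−A) = Cᵀ =
  [ 0.5150   0.1450   0.1250]
  [ 0.3925   0.5450   0.1975]
  [ 0.2150   0.2650   0.4100]
(I − A)⁻¹ = adj(I−A) / det(I−A) ≈
  [   1.9563     0.5508     0.4748]
  [   1.4910     2.0703     0.7502]
  [   0.8167     1.0066     1.5575]
Δx = (I − A)⁻¹ Δd with Δd having +60 in the Plastics component and 0 elsewhere.
So Δx_P = L_PP · (+60), where L_PP = adj(I−A)_PP / det(I−A) = 0.5150 / 0.26325.
Δx_P = 0.5150 × (+60) / 0.26325 = 30.90 / 0.26325 ≈ 117.38.

Δx_P = 117.38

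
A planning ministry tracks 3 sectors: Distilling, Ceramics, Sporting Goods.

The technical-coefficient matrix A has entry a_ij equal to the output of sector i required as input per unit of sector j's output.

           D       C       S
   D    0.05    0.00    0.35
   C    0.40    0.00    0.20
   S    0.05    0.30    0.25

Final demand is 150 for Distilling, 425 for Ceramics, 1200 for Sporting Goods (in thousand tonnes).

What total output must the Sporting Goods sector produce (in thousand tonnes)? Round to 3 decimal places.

x_S = 2158.767

I − A =
  [   0.95     0.00    -0.35]
  [  -0.40     1.00    -0.20]
  [  -0.05    -0.30     0.75]
Cofactors of I−A, C_ij = (−1)^(i+j)·(minor ij) (rows/columns in the sector order above):
  C_11 = (1.00)(0.75) − (-0.20)(-0.30) = 0.6900
  C_12 = −[(-0.40)(0.75) − (-0.20)(-0.05)] = 0.3100
  C_13 = (-0.40)(-0.30) − (1.00)(-0.05) = 0.1700
  C_21 = −[(0.00)(0.75) − (-0.35)(-0.30)] = 0.1050
  C_22 = (0.95)(0.75) − (-0.35)(-0.05) = 0.6950
  C_23 = −[(0.95)(-0.30) − (0.00)(-0.05)] = 0.2850
  C_31 = (0.00)(-0.20) − (-0.35)(1.00) = 0.3500
  C_32 = −[(0.95)(-0.20) − (-0.35)(-0.40)] = 0.3300
  C_33 = (0.95)(1.00) − (0.00)(-0.40) = 0.9500
det(I−A) = Σ_j (I−A)_1j·C_1j = (0.95)(0.6900) + (0.00)(0.3100) + (-0.35)(0.1700) = 0.5960
adj(I−A) = Cᵀ =
  [ 0.6900   0.1050   0.3500]
  [ 0.3100   0.6950   0.3300]
  [ 0.1700   0.2850   0.9500]
(I − A)⁻¹ = adj(I−A) / det(I−A) ≈
  [   1.1577     0.1762     0.5872]
  [   0.5201     1.1661     0.5537]
  [   0.2852     0.4782     1.5940]
x = (I − A)⁻¹ d = adj(I−A)·d / det(I−A), with det(I−A) = 0.5960:
  x_D = (0.6900·150 + 0.1050·425 + 0.3500·1200) / 0.5960 = 568.125 / 0.5960 ≈ 953.230
  x_C = (0.3100·150 + 0.6950·425 + 0.3300·1200) / 0.5960 = 737.875 / 0.5960 ≈ 1238.045
  x_S = (0.1700·150 + 0.2850·425 + 0.9500·1200) / 0.5960 = 1286.625 / 0.5960 ≈ 2158.767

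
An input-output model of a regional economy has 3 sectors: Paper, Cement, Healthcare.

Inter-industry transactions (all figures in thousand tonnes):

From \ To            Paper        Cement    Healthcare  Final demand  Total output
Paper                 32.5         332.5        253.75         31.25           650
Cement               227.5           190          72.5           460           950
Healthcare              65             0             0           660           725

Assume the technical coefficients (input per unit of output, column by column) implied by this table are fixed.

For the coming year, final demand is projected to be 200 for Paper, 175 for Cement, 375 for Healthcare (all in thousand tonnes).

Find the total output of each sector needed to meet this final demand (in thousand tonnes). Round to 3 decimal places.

Technical coefficients a_ij = z_ij / X_j:
  a_11 = 32.5/650 = 0.05, a_21 = 227.5/650 = 0.35, a_31 = 65/650 = 0.10
  a_12 = 332.5/950 = 0.35, a_22 = 190/950 = 0.20, a_32 = 0/950 = 0.00
  a_13 = 253.75/725 = 0.35, a_23 = 72.5/725 = 0.10, a_33 = 0/725 = 0.00
I − A =
  [   0.95    -0.35    -0.35]
  [  -0.35     0.80    -0.10]
  [  -0.10     0.00     1.00]
Cofactors of I−A, C_ij = (−1)^(i+j)·(minor ij) (rows/columns in the sector order above):
  C_11 = (0.80)(1.00) − (-0.10)(0.00) = 0.8000
  C_12 = −[(-0.35)(1.00) − (-0.10)(-0.10)] = 0.3600
  C_13 = (-0.35)(0.00) − (0.80)(-0.10) = 0.0800
  C_21 = −[(-0.35)(1.00) − (-0.35)(0.00)] = 0.3500
  C_22 = (0.95)(1.00) − (-0.35)(-0.10) = 0.9150
  C_23 = −[(0.95)(0.00) − (-0.35)(-0.10)] = 0.0350
  C_31 = (-0.35)(-0.10) − (-0.35)(0.80) = 0.3150
  C_32 = −[(0.95)(-0.10) − (-0.35)(-0.35)] = 0.2175
  C_33 = (0.95)(0.80) − (-0.35)(-0.35) = 0.6375
det(I−A) = Σ_j (I−A)_1j·C_1j = (0.95)(0.8000) + (-0.35)(0.3600) + (-0.35)(0.0800) = 0.6060
adj(I−A) = Cᵀ =
  [ 0.8000   0.3500   0.3150]
  [ 0.3600   0.9150   0.2175]
  [ 0.0800   0.0350   0.6375]
(I − A)⁻¹ = adj(I−A) / det(I−A) ≈
  [   1.3201     0.5776     0.5198]
  [   0.5941     1.5099     0.3589]
  [   0.1320     0.0578     1.0520]
x = (I − A)⁻¹ d = adj(I−A)·d / det(I−A), with det(I−A) = 0.6060:
  x_1 = (0.8000·200 + 0.3500·175 + 0.3150·375) / 0.6060 = 339.375 / 0.6060 ≈ 560.025
  x_2 = (0.3600·200 + 0.9150·175 + 0.2175·375) / 0.6060 = 313.6875 / 0.6060 ≈ 517.636
  x_3 = (0.0800·200 + 0.0350·175 + 0.6375·375) / 0.6060 = 261.1875 / 0.6060 ≈ 431.002

x_1 = 560.025, x_2 = 517.636, x_3 = 431.002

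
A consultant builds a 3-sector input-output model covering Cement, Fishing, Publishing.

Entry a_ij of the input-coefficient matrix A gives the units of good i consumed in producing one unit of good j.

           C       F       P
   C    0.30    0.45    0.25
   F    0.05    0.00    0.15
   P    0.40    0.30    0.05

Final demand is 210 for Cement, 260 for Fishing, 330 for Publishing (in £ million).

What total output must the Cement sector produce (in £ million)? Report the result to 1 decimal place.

I − A =
  [   0.70    -0.45    -0.25]
  [  -0.05     1.00    -0.15]
  [  -0.40    -0.30     0.95]
Cofactors of I−A, C_ij = (−1)^(i+j)·(minor ij) (rows/columns in the sector order above):
  C_11 = (1.00)(0.95) − (-0.15)(-0.30) = 0.9050
  C_12 = −[(-0.05)(0.95) − (-0.15)(-0.40)] = 0.1075
  C_13 = (-0.05)(-0.30) − (1.00)(-0.40) = 0.4150
  C_21 = −[(-0.45)(0.95) − (-0.25)(-0.30)] = 0.5025
  C_22 = (0.70)(0.95) − (-0.25)(-0.40) = 0.5650
  C_23 = −[(0.70)(-0.30) − (-0.45)(-0.40)] = 0.3900
  C_31 = (-0.45)(-0.15) − (-0.25)(1.00) = 0.3175
  C_32 = −[(0.70)(-0.15) − (-0.25)(-0.05)] = 0.1175
  C_33 = (0.70)(1.00) − (-0.45)(-0.05) = 0.6775
det(I−A) = Σ_j (I−A)_1j·C_1j = (0.70)(0.9050) + (-0.45)(0.1075) + (-0.25)(0.4150) = 0.481375
adj(I−A) = Cᵀ =
  [ 0.9050   0.5025   0.3175]
  [ 0.1075   0.5650   0.1175]
  [ 0.4150   0.3900   0.6775]
(I − A)⁻¹ = adj(I−A) / det(I−A) ≈
  [   1.8800     1.0439     0.6596]
  [   0.2233     1.1737     0.2441]
  [   0.8621     0.8102     1.4074]
x = (I − A)⁻¹ d = adj(I−A)·d / det(I−A), with det(I−A) = 0.481375:
  x_C = (0.9050·210 + 0.5025·260 + 0.3175·330) / 0.481375 = 425.475 / 0.481375 ≈ 883.9
  x_F = (0.1075·210 + 0.5650·260 + 0.1175·330) / 0.481375 = 208.25 / 0.481375 ≈ 432.6
  x_P = (0.4150·210 + 0.3900·260 + 0.6775·330) / 0.481375 = 412.125 / 0.481375 ≈ 856.1

x_C = 883.9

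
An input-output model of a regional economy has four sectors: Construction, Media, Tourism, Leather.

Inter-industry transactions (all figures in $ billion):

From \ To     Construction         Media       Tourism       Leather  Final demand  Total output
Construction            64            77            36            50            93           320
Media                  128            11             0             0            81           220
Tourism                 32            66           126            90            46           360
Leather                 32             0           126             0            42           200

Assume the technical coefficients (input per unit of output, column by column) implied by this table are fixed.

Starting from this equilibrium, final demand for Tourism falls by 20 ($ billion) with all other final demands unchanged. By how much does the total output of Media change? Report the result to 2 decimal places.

Technical coefficients a_ij = z_ij / X_j:
  a_11 = 64/320 = 0.20, a_21 = 128/320 = 0.40, a_31 = 32/320 = 0.10, a_41 = 32/320 = 0.10
  a_12 = 77/220 = 0.35, a_22 = 11/220 = 0.05, a_32 = 66/220 = 0.30, a_42 = 0/220 = 0.00
  a_13 = 36/360 = 0.10, a_23 = 0/360 = 0.00, a_33 = 126/360 = 0.35, a_43 = 126/360 = 0.35
  a_14 = 50/200 = 0.25, a_24 = 0/200 = 0.00, a_34 = 90/200 = 0.45, a_44 = 0/200 = 0.00
I − A =
  [   0.80    -0.35    -0.10    -0.25]
  [  -0.40     0.95     0.00     0.00]
  [  -0.10    -0.30     0.65    -0.45]
  [  -0.10     0.00    -0.35     1.00]
Compute the cofactors C_ij = (−1)^(i+j)·(3×3 minor ij) of I−A; the adjugate is their transpose:
adj(I−A) = Cᵀ =
  [ 0.467875   0.228625   0.178125   0.197125]
  [ 0.197000   0.354500   0.075000   0.083000]
  [ 0.257750   0.283250   0.596250   0.332750]
  [ 0.137000   0.122000   0.226500   0.381500]
det(I−A) = Σ_j (I−A)_1j·C_1j = (0.80)(0.467875) + (-0.35)(0.197000) + (-0.10)(0.257750) + (-0.25)(0.137000) = 0.245325
(I − A)⁻¹ = adj(I−A) / det(I−A) ≈
  [   1.9072     0.9319     0.7261     0.8035]
  [   0.8030     1.4450     0.3057     0.3383]
  [   1.0506     1.1546     2.4304     1.3564]
  [   0.5584     0.4973     0.9233     1.5551]
Δx = (I − A)⁻¹ Δd with Δd having -20 in the Tourism component and 0 elsewhere.
So Δx_2 = L_23 · (-20), where L_23 = adj(I−A)_23 / det(I−A) = 0.075000 / 0.245325.
Δx_2 = 0.075000 × (-20) / 0.245325 = -1.50 / 0.245325 ≈ -6.11.

Δx_2 = -6.11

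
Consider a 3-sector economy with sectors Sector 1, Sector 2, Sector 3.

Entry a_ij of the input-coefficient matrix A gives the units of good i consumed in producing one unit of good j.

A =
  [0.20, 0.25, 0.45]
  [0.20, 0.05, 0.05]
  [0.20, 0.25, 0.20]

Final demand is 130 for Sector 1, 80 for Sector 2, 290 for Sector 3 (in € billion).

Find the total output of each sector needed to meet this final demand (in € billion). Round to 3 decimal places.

I − A =
  [   0.80    -0.25    -0.45]
  [  -0.20     0.95    -0.05]
  [  -0.20    -0.25     0.80]
Cofactors of I−A, C_ij = (−1)^(i+j)·(minor ij) (rows/columns in the sector order above):
  C_11 = (0.95)(0.80) − (-0.05)(-0.25) = 0.7475
  C_12 = −[(-0.20)(0.80) − (-0.05)(-0.20)] = 0.1700
  C_13 = (-0.20)(-0.25) − (0.95)(-0.20) = 0.2400
  C_21 = −[(-0.25)(0.80) − (-0.45)(-0.25)] = 0.3125
  C_22 = (0.80)(0.80) − (-0.45)(-0.20) = 0.5500
  C_23 = −[(0.80)(-0.25) − (-0.25)(-0.20)] = 0.2500
  C_31 = (-0.25)(-0.05) − (-0.45)(0.95) = 0.4400
  C_32 = −[(0.80)(-0.05) − (-0.45)(-0.20)] = 0.1300
  C_33 = (0.80)(0.95) − (-0.25)(-0.20) = 0.7100
det(I−A) = Σ_j (I−A)_1j·C_1j = (0.80)(0.7475) + (-0.25)(0.1700) + (-0.45)(0.2400) = 0.4475
adj(I−A) = Cᵀ =
  [ 0.7475   0.3125   0.4400]
  [ 0.1700   0.5500   0.1300]
  [ 0.2400   0.2500   0.7100]
(I − A)⁻¹ = adj(I−A) / det(I−A) ≈
  [   1.6704     0.6983     0.9832]
  [   0.3799     1.2291     0.2905]
  [   0.5363     0.5587     1.5866]
x = (I − A)⁻¹ d = adj(I−A)·d / det(I−A), with det(I−A) = 0.4475:
  x_1 = (0.7475·130 + 0.3125·80 + 0.4400·290) / 0.4475 = 249.775 / 0.4475 ≈ 558.156
  x_2 = (0.1700·130 + 0.5500·80 + 0.1300·290) / 0.4475 = 103.80 / 0.4475 ≈ 231.955
  x_3 = (0.2400·130 + 0.2500·80 + 0.7100·290) / 0.4475 = 257.10 / 0.4475 ≈ 574.525

x_1 = 558.156, x_2 = 231.955, x_3 = 574.525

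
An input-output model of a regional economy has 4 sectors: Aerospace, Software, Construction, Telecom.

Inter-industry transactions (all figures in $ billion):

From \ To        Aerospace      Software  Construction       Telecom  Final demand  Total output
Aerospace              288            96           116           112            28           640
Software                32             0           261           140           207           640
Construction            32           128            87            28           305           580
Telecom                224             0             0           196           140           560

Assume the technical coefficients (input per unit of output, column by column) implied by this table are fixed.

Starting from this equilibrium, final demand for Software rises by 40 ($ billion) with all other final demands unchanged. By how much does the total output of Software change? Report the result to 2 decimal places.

Technical coefficients a_ij = z_ij / X_j:
  a_AA = 288/640 = 0.45, a_SA = 32/640 = 0.05, a_CA = 32/640 = 0.05, a_TA = 224/640 = 0.35
  a_AS = 96/640 = 0.15, a_SS = 0/640 = 0.00, a_CS = 128/640 = 0.20, a_TS = 0/640 = 0.00
  a_AC = 116/580 = 0.20, a_SC = 261/580 = 0.45, a_CC = 87/580 = 0.15, a_TC = 0/580 = 0.00
  a_AT = 112/560 = 0.20, a_ST = 140/560 = 0.25, a_CT = 28/560 = 0.05, a_TT = 196/560 = 0.35
I − A =
  [   0.55    -0.15    -0.20    -0.20]
  [  -0.05     1.00    -0.45    -0.25]
  [  -0.05    -0.20     0.85    -0.05]
  [  -0.35     0.00     0.00     0.65]
Compute the cofactors C_ij = (−1)^(i+j)·(3×3 minor ij) of I−A; the adjugate is their transpose:
adj(I−A) = Cᵀ =
  [ 0.494000   0.108875   0.173875   0.207250]
  [ 0.124500   0.234375   0.153375   0.140250]
  [ 0.074000   0.065000   0.269500   0.068500]
  [ 0.266000   0.058625   0.093625   0.396250]
det(I−A) = Σ_j (I−A)_1j·C_1j = (0.55)(0.494000) + (-0.15)(0.124500) + (-0.20)(0.074000) + (-0.20)(0.266000) = 0.185025
(I − A)⁻¹ = adj(I−A) / det(I−A) ≈
  [   2.6699     0.5884     0.9397     1.1201]
  [   0.6729     1.2667     0.8289     0.7580]
  [   0.3999     0.3513     1.4566     0.3702]
  [   1.4376     0.3168     0.5060     2.1416]
Δx = (I − A)⁻¹ Δd with Δd having +40 in the Software component and 0 elsewhere.
So Δx_S = L_SS · (+40), where L_SS = adj(I−A)_SS / det(I−A) = 0.234375 / 0.185025.
Δx_S = 0.234375 × (+40) / 0.185025 = 9.375 / 0.185025 ≈ 50.67.

Δx_S = 50.67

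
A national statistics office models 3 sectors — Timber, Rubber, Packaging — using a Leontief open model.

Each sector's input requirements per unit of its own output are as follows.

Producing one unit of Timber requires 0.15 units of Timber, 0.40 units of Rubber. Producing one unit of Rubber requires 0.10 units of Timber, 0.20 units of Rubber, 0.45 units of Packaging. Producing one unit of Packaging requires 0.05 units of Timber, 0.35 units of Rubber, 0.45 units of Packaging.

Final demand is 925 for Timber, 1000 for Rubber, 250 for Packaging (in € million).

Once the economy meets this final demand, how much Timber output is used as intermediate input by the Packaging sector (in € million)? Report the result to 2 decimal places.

z_TP = 169.52

I − A =
  [   0.85    -0.10    -0.05]
  [  -0.40     0.80    -0.35]
  [   0.00    -0.45     0.55]
Cofactors of I−A, C_ij = (−1)^(i+j)·(minor ij) (rows/columns in the sector order above):
  C_11 = (0.80)(0.55) − (-0.35)(-0.45) = 0.2825
  C_12 = −[(-0.40)(0.55) − (-0.35)(0.00)] = 0.2200
  C_13 = (-0.40)(-0.45) − (0.80)(0.00) = 0.1800
  C_21 = −[(-0.10)(0.55) − (-0.05)(-0.45)] = 0.0775
  C_22 = (0.85)(0.55) − (-0.05)(0.00) = 0.4675
  C_23 = −[(0.85)(-0.45) − (-0.10)(0.00)] = 0.3825
  C_31 = (-0.10)(-0.35) − (-0.05)(0.80) = 0.0750
  C_32 = −[(0.85)(-0.35) − (-0.05)(-0.40)] = 0.3175
  C_33 = (0.85)(0.80) − (-0.10)(-0.40) = 0.6400
det(I−A) = Σ_j (I−A)_1j·C_1j = (0.85)(0.2825) + (-0.10)(0.2200) + (-0.05)(0.1800) = 0.209125
adj(I−A) = Cᵀ =
  [ 0.2825   0.0775   0.0750]
  [ 0.2200   0.4675   0.3175]
  [ 0.1800   0.3825   0.6400]
(I − A)⁻¹ = adj(I−A) / det(I−A) ≈
  [   1.3509     0.3706     0.3586]
  [   1.0520     2.2355     1.5182]
  [   0.8607     1.8290     3.0604]
First solve x = (I − A)⁻¹ d = adj(I−A)·d / det(I−A); in particular x_P = (0.1800·925 + 0.3825·1000 + 0.6400·250) / 0.209125 = 709.00 / 0.209125 ≈ 3390.3168.
Intermediate flow from T to P: z_TP = a_TP · x_P = 0.05 × 709.00 / 0.209125 = 35.45 / 0.209125 ≈ 169.52.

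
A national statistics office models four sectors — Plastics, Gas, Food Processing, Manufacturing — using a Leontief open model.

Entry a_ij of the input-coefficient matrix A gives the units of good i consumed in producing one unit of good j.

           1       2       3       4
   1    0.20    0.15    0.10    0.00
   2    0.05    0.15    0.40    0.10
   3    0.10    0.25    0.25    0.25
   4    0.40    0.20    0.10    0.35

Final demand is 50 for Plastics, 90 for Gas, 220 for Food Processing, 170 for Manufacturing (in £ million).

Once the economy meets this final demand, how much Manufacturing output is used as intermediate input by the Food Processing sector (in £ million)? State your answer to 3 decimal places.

I − A =
  [   0.80    -0.15    -0.10     0.00]
  [  -0.05     0.85    -0.40    -0.10]
  [  -0.10    -0.25     0.75    -0.25]
  [  -0.40    -0.20    -0.10     0.65]
Compute the cofactors C_ij = (−1)^(i+j)·(3×3 minor ij) of I−A; the adjugate is their transpose:
adj(I−A) = Cᵀ =
  [ 0.290625   0.090625   0.093750   0.050000]
  [ 0.120125   0.353500   0.223250   0.140250]
  [ 0.158875   0.194750   0.415125   0.189625]
  [ 0.240250   0.194500   0.190250   0.408625]
det(I−A) = Σ_j (I−A)_1j·C_1j = (0.80)(0.290625) + (-0.15)(0.120125) + (-0.10)(0.158875) + (0.00)(0.240250) = 0.19859375
(I − A)⁻¹ = adj(I−A) / det(I−A) ≈
  [   1.4634     0.4563     0.4721     0.2518]
  [   0.6049     1.7800     1.1242     0.7062]
  [   0.8000     0.9806     2.0903     0.9548]
  [   1.2098     0.9794     0.9580     2.0576]
First solve x = (I − A)⁻¹ d = adj(I−A)·d / det(I−A); in particular x_3 = (0.158875·50 + 0.194750·90 + 0.415125·220 + 0.189625·170) / 0.19859375 = 149.035 / 0.19859375 ≈ 750.45161.
Intermediate flow from 4 to 3: z_43 = a_43 · x_3 = 0.10 × 149.035 / 0.19859375 = 14.9035 / 0.19859375 ≈ 75.045.

z_43 = 75.045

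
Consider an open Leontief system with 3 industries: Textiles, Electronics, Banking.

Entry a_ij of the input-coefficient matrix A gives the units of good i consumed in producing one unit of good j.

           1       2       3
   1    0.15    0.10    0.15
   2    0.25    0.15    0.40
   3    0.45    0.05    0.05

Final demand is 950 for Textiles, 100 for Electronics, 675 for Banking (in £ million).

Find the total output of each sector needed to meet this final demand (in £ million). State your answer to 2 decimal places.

x_1 = 1533.21, x_2 = 1276.34, x_3 = 1503.96

I − A =
  [   0.85    -0.10    -0.15]
  [  -0.25     0.85    -0.40]
  [  -0.45    -0.05     0.95]
Cofactors of I−A, C_ij = (−1)^(i+j)·(minor ij) (rows/columns in the sector order above):
  C_11 = (0.85)(0.95) − (-0.40)(-0.05) = 0.7875
  C_12 = −[(-0.25)(0.95) − (-0.40)(-0.45)] = 0.4175
  C_13 = (-0.25)(-0.05) − (0.85)(-0.45) = 0.3950
  C_21 = −[(-0.10)(0.95) − (-0.15)(-0.05)] = 0.1025
  C_22 = (0.85)(0.95) − (-0.15)(-0.45) = 0.7400
  C_23 = −[(0.85)(-0.05) − (-0.10)(-0.45)] = 0.0875
  C_31 = (-0.10)(-0.40) − (-0.15)(0.85) = 0.1675
  C_32 = −[(0.85)(-0.40) − (-0.15)(-0.25)] = 0.3775
  C_33 = (0.85)(0.85) − (-0.10)(-0.25) = 0.6975
det(I−A) = Σ_j (I−A)_1j·C_1j = (0.85)(0.7875) + (-0.10)(0.4175) + (-0.15)(0.3950) = 0.568375
adj(I−A) = Cᵀ =
  [ 0.7875   0.1025   0.1675]
  [ 0.4175   0.7400   0.3775]
  [ 0.3950   0.0875   0.6975]
(I − A)⁻¹ = adj(I−A) / det(I−A) ≈
  [   1.3855     0.1803     0.2947]
  [   0.7346     1.3020     0.6642]
  [   0.6950     0.1539     1.2272]
x = (I − A)⁻¹ d = adj(I−A)·d / det(I−A), with det(I−A) = 0.568375:
  x_1 = (0.7875·950 + 0.1025·100 + 0.1675·675) / 0.568375 = 871.4375 / 0.568375 ≈ 1533.21
  x_2 = (0.4175·950 + 0.7400·100 + 0.3775·675) / 0.568375 = 725.4375 / 0.568375 ≈ 1276.34
  x_3 = (0.3950·950 + 0.0875·100 + 0.6975·675) / 0.568375 = 854.8125 / 0.568375 ≈ 1503.96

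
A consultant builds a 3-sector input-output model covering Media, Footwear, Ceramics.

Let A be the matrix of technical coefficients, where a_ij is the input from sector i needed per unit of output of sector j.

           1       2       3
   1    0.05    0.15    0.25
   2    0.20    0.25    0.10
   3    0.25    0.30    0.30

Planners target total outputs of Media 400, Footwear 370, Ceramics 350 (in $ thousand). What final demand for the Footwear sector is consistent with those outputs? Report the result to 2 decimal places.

d_2 = 162.50

I − A =
  [   0.95    -0.15    -0.25]
  [  -0.20     0.75    -0.10]
  [  -0.25    -0.30     0.70]
d = (I − A) x:
  d_1 = (+0.95)·400 + (-0.15)·370 + (-0.25)·350 = 237.00
  d_2 = (-0.20)·400 + (+0.75)·370 + (-0.10)·350 = 162.50
  d_3 = (-0.25)·400 + (-0.30)·370 + (+0.70)·350 = 34.00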